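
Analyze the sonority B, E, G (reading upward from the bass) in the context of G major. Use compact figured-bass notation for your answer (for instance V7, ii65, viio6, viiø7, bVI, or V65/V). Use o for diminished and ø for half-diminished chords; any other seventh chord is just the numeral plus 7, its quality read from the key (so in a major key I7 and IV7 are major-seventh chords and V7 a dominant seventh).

Stacked in thirds the chord is E-G-B: a minor triad on E.
In G major, E is the submediant; the diatonic minor triad there is vi.
With B in the bass the chord is in second inversion, so the figured bass is 64.

vi64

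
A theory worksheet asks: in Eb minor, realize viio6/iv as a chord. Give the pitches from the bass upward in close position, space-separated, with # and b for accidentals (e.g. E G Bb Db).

Bb Db G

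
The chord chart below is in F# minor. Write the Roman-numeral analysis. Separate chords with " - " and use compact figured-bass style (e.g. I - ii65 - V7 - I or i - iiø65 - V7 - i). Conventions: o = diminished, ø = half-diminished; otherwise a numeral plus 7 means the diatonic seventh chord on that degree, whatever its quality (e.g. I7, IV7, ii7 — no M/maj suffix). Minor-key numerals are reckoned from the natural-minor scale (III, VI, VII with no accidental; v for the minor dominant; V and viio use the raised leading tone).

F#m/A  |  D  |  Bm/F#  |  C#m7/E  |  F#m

i6 - VI - iv64 - v65 - i

F#m/A has root F#, degree 1 in F# minor, so i6.
D: root D is the submediant; major triad there is VI.
Bm/F# has root B, degree 4 in F# minor, so iv64.
C#m7/E has root C#, degree 5 in F# minor, so v65.
F#m: root F# is the tonic; minor triad there is i.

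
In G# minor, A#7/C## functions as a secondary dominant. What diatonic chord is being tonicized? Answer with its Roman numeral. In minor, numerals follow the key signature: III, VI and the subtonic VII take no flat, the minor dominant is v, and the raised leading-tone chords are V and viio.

V

The chord is a dominant seventh chord on A#.
A dominant resolves down a perfect fifth: A# → D#. In G# minor, D# is scale degree 5, i.e. V.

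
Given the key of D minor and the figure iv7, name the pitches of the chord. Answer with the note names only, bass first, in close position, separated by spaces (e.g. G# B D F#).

G Bb D F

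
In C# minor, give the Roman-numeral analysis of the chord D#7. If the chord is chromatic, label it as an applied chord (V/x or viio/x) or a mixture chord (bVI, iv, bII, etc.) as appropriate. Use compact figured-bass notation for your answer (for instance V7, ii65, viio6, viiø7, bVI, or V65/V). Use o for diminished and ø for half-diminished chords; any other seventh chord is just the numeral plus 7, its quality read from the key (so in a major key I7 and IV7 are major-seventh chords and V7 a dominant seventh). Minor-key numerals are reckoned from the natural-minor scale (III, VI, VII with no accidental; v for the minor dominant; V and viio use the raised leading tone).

V7/V

Stacked in thirds the chord is D#-F##-A#-C#: a dominant seventh chord on D#.
D# is not a diatonic chord root with this quality in C# minor, but it lies a perfect fifth above G# (V), so the chord functions as an applied dominant of V.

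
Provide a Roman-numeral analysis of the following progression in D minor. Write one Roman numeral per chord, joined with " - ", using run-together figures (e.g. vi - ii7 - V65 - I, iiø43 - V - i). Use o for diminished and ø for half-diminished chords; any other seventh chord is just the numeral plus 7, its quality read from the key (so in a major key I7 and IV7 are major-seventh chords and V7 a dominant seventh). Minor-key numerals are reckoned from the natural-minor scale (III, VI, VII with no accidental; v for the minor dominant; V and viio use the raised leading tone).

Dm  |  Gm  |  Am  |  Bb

Dm has root D, degree 1 in D minor, so i.
Gm: minor triad on G = scale degree 4 → iv.
Am has root A, degree 5 in D minor, so v.
Bb has root Bb, degree 6 in D minor, so VI.

i - iv - v - VI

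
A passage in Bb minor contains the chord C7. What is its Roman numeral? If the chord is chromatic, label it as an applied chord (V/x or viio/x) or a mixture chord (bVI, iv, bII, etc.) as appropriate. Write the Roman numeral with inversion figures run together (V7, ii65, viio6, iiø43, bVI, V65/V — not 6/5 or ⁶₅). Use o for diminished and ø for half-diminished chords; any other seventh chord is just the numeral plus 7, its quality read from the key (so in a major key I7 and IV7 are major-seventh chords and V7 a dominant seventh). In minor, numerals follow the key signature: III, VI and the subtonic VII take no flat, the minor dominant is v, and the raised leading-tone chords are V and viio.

Stacked in thirds the chord is C-E-G-Bb: a dominant seventh chord on C.
C is not a diatonic chord root with this quality in Bb minor, but it lies a perfect fifth above F (V), so the chord functions as an applied dominant of V.

V7/V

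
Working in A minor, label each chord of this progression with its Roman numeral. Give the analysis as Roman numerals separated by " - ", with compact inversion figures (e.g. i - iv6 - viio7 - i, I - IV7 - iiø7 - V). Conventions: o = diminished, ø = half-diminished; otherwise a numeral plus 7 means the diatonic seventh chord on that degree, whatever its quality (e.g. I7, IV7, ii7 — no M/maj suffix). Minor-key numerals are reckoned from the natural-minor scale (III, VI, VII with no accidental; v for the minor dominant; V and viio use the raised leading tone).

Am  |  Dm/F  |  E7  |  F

Am has root A, degree 1 in A minor, so i.
Dm/F has root D, degree 4 in A minor, so iv6.
E7 has root E, degree 5 in A minor, so V7.
F: root F is the submediant; major triad there is VI.

i - iv6 - V7 - VI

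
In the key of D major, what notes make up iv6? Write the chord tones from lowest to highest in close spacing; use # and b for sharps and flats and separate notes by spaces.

Bb D G

iv6 is the minor subdominant, borrowed from the parallel minor. In D major that root is G.
So the chord is G-Bb-D.
The figured bass 6 indicates first inversion, placing the third (Bb) in the bass: Bb-D-G.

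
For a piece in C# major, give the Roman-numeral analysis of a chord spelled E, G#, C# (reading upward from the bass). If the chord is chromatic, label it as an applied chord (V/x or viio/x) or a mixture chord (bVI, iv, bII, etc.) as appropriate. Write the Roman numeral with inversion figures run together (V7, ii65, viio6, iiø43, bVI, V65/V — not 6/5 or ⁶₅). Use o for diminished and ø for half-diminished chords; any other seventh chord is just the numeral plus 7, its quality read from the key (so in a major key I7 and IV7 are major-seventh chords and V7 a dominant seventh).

Stacked in thirds the chord is C#-E-G#: a minor triad on C#.
C# is the first degree of C# major. This is the minor tonic, borrowed from the parallel minor.
With E in the bass the chord is in first inversion, so the figured bass is 6.

i6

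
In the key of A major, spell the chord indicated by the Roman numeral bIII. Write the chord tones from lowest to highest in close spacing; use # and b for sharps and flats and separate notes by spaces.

C E G

Scale degree 3 in A major is C#; lowering it a half step gives C. bIII is a major triad on the lowered third degree, borrowed from the parallel minor.
So the chord is C-E-G, a major triad.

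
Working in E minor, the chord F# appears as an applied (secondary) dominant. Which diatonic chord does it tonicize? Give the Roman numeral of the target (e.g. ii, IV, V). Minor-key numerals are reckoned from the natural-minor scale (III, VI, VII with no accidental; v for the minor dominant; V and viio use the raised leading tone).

V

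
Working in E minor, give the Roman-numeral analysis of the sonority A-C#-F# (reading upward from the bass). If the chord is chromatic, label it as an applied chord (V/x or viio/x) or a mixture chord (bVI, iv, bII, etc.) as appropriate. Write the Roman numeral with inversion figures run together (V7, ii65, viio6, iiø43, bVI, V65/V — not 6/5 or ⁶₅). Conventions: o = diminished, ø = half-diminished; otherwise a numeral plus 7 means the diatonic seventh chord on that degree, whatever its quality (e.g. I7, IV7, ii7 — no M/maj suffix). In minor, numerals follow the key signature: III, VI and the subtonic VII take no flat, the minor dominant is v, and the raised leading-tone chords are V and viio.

ii6

The pitches F#-A-C# form a minor triad rooted on F#.
F# is the second degree of E minor. This is the minor supertonic, borrowed from the parallel major (the Dorian ii).
With A in the bass the chord is in first inversion, so the figured bass is 6.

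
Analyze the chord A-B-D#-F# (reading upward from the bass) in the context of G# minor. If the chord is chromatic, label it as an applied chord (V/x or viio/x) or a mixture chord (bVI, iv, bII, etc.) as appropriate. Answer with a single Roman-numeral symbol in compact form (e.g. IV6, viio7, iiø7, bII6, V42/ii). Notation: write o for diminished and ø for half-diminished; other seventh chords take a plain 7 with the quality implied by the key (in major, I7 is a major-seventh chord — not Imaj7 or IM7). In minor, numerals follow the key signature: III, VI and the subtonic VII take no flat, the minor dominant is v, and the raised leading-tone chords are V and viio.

V42/VI

Stacked in thirds the chord is B-D#-F#-A: a dominant seventh chord on B.
B is not a diatonic chord root with this quality in G# minor, but it lies a perfect fifth above E (VI), so the chord functions as an applied dominant of VI.
With A in the bass the chord is in third inversion, so the figured bass is 42.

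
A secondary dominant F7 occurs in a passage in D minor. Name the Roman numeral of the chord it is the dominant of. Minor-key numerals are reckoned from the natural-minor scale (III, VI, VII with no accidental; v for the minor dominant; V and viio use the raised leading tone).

The chord is a dominant seventh chord on F.
A dominant resolves down a perfect fifth: F → Bb. In D minor, Bb is scale degree 6, i.e. VI.

VI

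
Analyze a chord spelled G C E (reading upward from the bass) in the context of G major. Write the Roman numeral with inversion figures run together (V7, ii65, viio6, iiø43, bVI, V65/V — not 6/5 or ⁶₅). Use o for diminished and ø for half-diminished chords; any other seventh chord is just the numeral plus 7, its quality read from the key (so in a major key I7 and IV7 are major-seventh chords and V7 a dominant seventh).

The pitches C-E-G form a major triad rooted on C.
C is scale degree 4 in G major, and a major triad on that degree is written IV.
With G in the bass the chord is in second inversion, so the figured bass is 64.

IV64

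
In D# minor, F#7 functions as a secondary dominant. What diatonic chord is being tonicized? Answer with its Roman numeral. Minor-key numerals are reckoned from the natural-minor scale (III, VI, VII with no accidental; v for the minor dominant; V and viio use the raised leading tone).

VI

The chord is a dominant seventh chord on F#.
A dominant resolves down a perfect fifth: F# → B. In D# minor, B is scale degree 6, i.e. VI.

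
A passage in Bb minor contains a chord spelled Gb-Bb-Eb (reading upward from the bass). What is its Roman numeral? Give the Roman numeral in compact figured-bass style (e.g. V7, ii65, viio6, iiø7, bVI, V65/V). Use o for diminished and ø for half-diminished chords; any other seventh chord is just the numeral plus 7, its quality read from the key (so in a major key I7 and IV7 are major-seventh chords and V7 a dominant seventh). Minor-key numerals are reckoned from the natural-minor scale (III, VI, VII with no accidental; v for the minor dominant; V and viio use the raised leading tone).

Stacked in thirds the chord is Eb-Gb-Bb: a minor triad on Eb.
In Bb minor, Eb is the subdominant; the diatonic minor triad there is iv.
With Gb in the bass the chord is in first inversion, so the figured bass is 6.

iv6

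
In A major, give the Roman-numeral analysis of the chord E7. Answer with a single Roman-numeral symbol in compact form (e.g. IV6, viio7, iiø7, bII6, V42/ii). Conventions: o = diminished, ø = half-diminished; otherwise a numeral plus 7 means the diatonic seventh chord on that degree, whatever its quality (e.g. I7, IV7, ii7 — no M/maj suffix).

V7

Stacked in thirds the chord is E-G#-B-D: a dominant seventh chord on E.
In A major, E is the dominant; the diatonic dominant seventh chord there is V7.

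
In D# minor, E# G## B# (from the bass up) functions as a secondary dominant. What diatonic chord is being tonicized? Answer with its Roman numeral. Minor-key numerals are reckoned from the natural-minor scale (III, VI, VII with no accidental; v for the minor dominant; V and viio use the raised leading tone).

V

The chord is a major triad on E#.
A dominant resolves down a perfect fifth: E# → A#. In D# minor, A# is scale degree 5, i.e. V.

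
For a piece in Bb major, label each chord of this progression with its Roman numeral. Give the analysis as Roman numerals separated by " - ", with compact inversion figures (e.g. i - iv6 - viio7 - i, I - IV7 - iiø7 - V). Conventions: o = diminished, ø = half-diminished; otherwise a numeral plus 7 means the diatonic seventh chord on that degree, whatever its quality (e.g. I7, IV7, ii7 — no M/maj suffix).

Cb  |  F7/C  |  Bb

Cb is non-diatonic — a major triad on the lowered supertonic (Cb): the Neapolitan chord, bII.
F7/C: dominant seventh chord on F = scale degree 5 → V43.
Bb: root Bb is the tonic; major triad there is I.

bII - V43 - I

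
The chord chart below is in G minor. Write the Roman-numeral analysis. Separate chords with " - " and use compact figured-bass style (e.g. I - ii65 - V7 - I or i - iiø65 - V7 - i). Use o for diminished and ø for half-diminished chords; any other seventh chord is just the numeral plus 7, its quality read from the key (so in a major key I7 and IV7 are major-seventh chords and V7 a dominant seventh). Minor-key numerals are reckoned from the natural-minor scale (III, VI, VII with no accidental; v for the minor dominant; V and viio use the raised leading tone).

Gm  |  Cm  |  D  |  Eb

i - iv - V - VI

Gm has root G, degree 1 in G minor, so i.
Cm: root C is the subdominant; minor triad there is iv.
D: major triad on D = scale degree 5 → V.
Eb: major triad on Eb = scale degree 6 → VI.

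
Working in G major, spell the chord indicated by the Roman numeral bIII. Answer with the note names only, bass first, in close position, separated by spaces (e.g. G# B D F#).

bIII is a major triad on the lowered third degree, borrowed from the parallel minor. In G major that root is Bb.
So the chord is Bb-D-F, a major triad.

Bb D F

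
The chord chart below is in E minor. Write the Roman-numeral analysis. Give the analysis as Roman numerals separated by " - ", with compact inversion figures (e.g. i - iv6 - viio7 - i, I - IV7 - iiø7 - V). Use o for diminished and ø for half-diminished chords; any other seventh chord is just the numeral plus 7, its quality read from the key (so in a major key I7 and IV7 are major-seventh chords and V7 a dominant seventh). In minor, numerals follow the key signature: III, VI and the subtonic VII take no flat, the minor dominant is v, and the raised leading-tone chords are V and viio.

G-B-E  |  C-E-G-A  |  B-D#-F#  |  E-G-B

G-B-E has root E, degree 1 in E minor, so i6.
C-E-G-A: minor seventh chord on A = scale degree 4 → iv65.
B-D#-F#: major triad on B = scale degree 5 → V.
E-G-B: minor triad on E = scale degree 1 → i.

i6 - iv65 - V - i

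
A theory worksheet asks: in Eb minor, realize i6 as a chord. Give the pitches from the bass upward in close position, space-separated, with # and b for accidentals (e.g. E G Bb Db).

In Eb minor, the first degree is Eb, and the diatonic chord built there is a minor triad.
That chord is spelled Eb-Gb-Bb.
The figured bass 6 indicates first inversion, placing the third (Gb) in the bass: Gb-Bb-Eb.

Gb Bb Eb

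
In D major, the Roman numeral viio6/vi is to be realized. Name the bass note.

C#

The applied chord viio6/vi is rooted on A#: A#-C#-E.
The figure 6 means first inversion — the third is in the bass.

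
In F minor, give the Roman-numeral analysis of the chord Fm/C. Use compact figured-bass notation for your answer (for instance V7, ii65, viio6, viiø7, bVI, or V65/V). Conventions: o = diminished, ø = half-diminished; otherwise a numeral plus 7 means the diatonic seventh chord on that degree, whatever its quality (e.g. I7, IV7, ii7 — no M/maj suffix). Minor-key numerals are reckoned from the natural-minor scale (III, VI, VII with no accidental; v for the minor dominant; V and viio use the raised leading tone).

Stacked in thirds the chord is F-Ab-C: a minor triad on F.
In F minor, F is the tonic; the diatonic minor triad there is i.
With C in the bass the chord is in second inversion, so the figured bass is 64.

i64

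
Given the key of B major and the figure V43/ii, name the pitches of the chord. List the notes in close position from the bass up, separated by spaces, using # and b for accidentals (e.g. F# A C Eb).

D# F# G# B#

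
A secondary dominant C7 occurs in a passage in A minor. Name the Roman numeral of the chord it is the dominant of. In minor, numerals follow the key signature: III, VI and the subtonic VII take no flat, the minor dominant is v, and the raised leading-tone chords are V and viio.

VI

The chord is a dominant seventh chord on C.
A dominant resolves down a perfect fifth: C → F. In A minor, F is scale degree 6, i.e. VI.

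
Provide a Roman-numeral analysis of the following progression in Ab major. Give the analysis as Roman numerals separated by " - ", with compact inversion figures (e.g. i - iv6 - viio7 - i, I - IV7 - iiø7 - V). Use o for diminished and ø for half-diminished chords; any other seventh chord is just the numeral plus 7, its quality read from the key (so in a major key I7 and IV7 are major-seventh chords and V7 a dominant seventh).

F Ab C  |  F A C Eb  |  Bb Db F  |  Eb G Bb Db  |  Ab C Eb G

F-Ab-C: root F is the submediant; minor triad there is vi.
F-A-C-Eb: a dominant seventh chord on F, the applied dominant of ii → V7/ii.
Bb-Db-F: root Bb is the supertonic; minor triad there is ii.
Eb-G-Bb-Db has root Eb, degree 5 in Ab major, so V7.
Ab-C-Eb-G: major seventh chord on Ab = scale degree 1 → I7.

vi - V7/ii - ii - V7 - I7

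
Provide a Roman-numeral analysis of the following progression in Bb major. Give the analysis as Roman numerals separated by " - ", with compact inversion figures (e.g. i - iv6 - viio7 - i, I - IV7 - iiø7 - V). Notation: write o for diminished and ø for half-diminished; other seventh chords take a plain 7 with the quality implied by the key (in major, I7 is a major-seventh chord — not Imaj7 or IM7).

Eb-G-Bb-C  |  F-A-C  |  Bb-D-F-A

ii65 - V - I7

Eb-G-Bb-C has root C, degree 2 in Bb major, so ii65.
F-A-C: major triad on F = scale degree 5 → V.
Bb-D-F-A has root Bb, degree 1 in Bb major, so I7.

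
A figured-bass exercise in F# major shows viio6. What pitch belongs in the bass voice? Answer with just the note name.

G#

viio in F# major has root E#; the chord is E#-G#-B.
The figure 6 means first inversion — the third is in the bass.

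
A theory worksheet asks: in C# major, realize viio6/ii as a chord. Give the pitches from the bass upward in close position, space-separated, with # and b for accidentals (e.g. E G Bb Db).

E# G# C##

The slash marks an applied leading-tone chord: viio of ii. In C# major, ii is D#, so the leading tone to it is C##, a half step below.
Building a diminished triad on C## gives C##-E#-G#.
The figured bass 6 indicates first inversion, placing the third (E#) in the bass: E#-G#-C##.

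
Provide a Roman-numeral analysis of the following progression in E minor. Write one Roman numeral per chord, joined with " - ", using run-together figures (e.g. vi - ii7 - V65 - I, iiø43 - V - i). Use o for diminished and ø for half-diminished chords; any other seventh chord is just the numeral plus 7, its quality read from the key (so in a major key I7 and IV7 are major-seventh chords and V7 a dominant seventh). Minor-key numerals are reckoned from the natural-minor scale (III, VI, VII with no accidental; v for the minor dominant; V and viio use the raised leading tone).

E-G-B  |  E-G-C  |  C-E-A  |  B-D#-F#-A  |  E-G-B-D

i - VI6 - iv6 - V7 - i7

E-G-B has root E, degree 1 in E minor, so i.
E-G-C: major triad on C = scale degree 6 → VI6.
C-E-A: root A is the subdominant; minor triad there is iv6.
B-D#-F#-A: dominant seventh chord on B = scale degree 5 → V7.
E-G-B-D has root E, degree 1 in E minor, so i7.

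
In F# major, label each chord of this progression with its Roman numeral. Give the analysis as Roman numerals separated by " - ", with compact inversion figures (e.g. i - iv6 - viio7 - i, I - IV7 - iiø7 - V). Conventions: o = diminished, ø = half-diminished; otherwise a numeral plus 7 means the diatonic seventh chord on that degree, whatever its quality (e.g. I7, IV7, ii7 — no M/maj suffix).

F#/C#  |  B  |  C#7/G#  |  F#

I64 - IV - V43 - I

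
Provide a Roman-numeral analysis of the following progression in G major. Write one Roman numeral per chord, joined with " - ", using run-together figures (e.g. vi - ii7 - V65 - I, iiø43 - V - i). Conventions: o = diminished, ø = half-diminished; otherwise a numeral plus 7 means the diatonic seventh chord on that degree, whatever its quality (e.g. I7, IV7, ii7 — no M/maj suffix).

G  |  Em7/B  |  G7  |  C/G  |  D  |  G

I - vi43 - V7/IV - IV64 - V - I

G has root G, degree 1 in G major, so I.
Em7/B: minor seventh chord on E = scale degree 6 → vi43.
G7 is the secondary dominant of IV (dominant seventh chord on G): V7/IV.
C/G has root C, degree 4 in G major, so IV64.
D: root D is the dominant; major triad there is V.
G: major triad on G = scale degree 1 → I.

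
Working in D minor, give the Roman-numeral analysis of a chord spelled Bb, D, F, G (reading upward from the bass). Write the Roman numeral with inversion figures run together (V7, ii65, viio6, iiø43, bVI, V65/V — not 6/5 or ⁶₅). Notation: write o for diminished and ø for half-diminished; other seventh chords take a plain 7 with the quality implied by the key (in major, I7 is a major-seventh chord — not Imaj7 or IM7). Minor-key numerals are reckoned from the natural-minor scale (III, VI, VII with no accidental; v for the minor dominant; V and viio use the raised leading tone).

iv65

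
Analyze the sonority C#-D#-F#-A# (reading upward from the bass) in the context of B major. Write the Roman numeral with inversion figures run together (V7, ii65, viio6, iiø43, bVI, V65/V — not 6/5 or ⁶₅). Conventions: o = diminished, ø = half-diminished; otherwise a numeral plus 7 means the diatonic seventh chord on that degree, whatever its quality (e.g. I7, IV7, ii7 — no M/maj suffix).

The pitches D#-F#-A#-C# form a minor seventh chord rooted on D#.
D# is scale degree 3 in B major, and a minor seventh chord on that degree is written iii7.
With C# in the bass the chord is in third inversion, so the figured bass is 42.

iii42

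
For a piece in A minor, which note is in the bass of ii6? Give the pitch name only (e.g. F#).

ii in A minor has root B; the chord is B-D-F#.
The figure 6 means first inversion — the third is in the bass.

D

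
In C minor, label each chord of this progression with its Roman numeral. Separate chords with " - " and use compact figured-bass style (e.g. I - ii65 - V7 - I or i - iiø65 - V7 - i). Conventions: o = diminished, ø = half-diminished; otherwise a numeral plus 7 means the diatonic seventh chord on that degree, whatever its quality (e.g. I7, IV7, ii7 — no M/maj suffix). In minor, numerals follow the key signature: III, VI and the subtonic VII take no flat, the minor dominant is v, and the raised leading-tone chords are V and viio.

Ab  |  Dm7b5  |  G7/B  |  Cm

VI - iiø7 - V65 - i

Ab: major triad on Ab = scale degree 6 → VI.
Dm7b5 has root D, degree 2 in C minor, so iiø7.
G7/B: dominant seventh chord on G = scale degree 5 → V65.
Cm has root C, degree 1 in C minor, so i.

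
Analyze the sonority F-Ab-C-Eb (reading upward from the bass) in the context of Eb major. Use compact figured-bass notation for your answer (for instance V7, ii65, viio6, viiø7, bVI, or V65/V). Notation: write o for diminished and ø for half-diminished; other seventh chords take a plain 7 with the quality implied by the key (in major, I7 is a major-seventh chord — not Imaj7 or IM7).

Stacked in thirds the chord is F-Ab-C-Eb: a minor seventh chord on F.
In Eb major, F is the supertonic; the diatonic minor seventh chord there is ii7.

ii7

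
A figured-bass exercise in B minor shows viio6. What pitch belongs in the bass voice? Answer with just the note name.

C#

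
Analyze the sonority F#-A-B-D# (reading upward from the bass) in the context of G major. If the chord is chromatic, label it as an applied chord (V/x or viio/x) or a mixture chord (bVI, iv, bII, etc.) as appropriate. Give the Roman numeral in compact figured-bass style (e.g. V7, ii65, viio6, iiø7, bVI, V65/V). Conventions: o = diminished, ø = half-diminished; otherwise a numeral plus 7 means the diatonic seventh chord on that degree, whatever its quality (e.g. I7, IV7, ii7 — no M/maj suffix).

V43/vi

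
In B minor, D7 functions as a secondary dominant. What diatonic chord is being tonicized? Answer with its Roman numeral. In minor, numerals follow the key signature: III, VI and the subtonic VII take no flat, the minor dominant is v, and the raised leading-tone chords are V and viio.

VI

The chord is a dominant seventh chord on D.
A dominant resolves down a perfect fifth: D → G. In B minor, G is scale degree 6, i.e. VI.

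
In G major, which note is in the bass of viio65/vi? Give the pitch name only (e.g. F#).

F#

The applied chord viio65/vi is rooted on D#: D#-F#-A-C.
The figure 65 means first inversion — the third is in the bass.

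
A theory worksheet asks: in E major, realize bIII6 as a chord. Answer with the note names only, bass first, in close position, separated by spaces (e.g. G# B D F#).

B D G

bIII6 is a major triad on the lowered third degree, borrowed from the parallel minor. In E major that root is G.
So the chord is G-B-D, a major triad.
The figured bass 6 indicates first inversion, placing the third (B) in the bass: B-D-G.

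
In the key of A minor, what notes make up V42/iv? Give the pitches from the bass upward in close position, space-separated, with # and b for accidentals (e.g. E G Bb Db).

The slash means an applied dominant: we want the dominant of iv. In A minor, iv is D minor, and its dominant is built on A.
Building a dominant seventh chord on A gives A-C#-E-G.
With the 42 figure the chord is in third inversion; from the bass G upward in close position it reads G-A-C#-E.

G A C# E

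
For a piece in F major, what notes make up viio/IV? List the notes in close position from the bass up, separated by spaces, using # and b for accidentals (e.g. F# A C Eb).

viio/IV is a secondary leading-tone chord. The target IV is Bb in F major; the applied chord is rooted a semitone below, on A.
Building a diminished triad on A gives A-C-Eb.

A C Eb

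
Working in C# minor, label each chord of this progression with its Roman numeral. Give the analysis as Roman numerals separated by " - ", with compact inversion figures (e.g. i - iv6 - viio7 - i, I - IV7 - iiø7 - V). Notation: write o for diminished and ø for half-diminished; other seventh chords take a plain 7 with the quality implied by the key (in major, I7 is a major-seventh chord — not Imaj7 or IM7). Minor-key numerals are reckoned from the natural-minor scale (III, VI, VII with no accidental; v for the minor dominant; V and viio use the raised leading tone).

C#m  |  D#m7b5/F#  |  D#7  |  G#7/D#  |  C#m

i - iiø65 - V7/V - V43 - i

C#m has root C#, degree 1 in C# minor, so i.
D#m7b5/F#: half-diminished seventh chord on D# = scale degree 2 → iiø65.
D#7: a dominant seventh chord on D#, the applied dominant of V → V7/V.
G#7/D#: root G# is the dominant; dominant seventh chord there is V43.
C#m has root C#, degree 1 in C# minor, so i.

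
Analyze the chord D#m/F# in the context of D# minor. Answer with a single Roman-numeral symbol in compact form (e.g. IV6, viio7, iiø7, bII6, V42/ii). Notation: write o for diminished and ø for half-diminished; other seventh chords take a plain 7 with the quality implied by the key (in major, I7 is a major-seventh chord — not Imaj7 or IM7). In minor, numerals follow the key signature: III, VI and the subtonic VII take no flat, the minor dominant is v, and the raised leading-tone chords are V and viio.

Stacked in thirds the chord is D#-F#-A#: a minor triad on D#.
D# is scale degree 1 in D# minor, and a minor triad on that degree is written i.
With F# in the bass the chord is in first inversion, so the figured bass is 6.

i6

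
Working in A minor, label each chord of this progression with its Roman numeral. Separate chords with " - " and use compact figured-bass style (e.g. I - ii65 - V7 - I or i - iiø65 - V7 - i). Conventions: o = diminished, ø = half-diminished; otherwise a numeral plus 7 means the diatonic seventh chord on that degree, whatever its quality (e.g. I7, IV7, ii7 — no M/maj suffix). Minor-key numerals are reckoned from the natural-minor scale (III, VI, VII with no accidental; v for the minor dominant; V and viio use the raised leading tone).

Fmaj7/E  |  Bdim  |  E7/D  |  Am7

VI42 - iio - V42 - i7

Fmaj7/E: root F is the submediant; major seventh chord there is VI42.
Bdim: diminished triad on B = scale degree 2 → iio.
E7/D: dominant seventh chord on E = scale degree 5 → V42.
Am7: root A is the tonic; minor seventh chord there is i7.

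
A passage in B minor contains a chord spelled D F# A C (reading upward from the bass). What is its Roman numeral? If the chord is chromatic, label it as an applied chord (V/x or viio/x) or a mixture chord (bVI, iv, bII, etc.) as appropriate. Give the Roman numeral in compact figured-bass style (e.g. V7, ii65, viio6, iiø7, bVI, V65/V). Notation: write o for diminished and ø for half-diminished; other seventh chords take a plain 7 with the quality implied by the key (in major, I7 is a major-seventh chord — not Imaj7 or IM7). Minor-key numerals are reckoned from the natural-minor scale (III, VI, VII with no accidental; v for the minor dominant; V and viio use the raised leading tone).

V7/VI

The pitches D-F#-A-C form a dominant seventh chord rooted on D.
D is not a diatonic chord root with this quality in B minor, but it lies a perfect fifth above G (VI), so the chord functions as an applied dominant of VI.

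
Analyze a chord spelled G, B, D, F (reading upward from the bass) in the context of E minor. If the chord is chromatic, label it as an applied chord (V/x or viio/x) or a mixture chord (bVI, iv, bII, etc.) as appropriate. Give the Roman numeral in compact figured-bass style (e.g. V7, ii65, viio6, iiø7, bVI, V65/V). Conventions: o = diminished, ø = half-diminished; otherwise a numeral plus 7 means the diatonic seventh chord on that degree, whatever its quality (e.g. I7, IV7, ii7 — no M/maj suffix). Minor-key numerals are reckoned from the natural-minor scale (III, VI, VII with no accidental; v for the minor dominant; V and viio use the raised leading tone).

The pitches G-B-D-F form a dominant seventh chord rooted on G.
G is not a diatonic chord root with this quality in E minor, but it lies a perfect fifth above C (VI), so the chord functions as an applied dominant of VI.

V7/VI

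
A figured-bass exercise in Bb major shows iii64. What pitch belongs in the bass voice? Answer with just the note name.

A

iii in Bb major has root D; the chord is D-F-A.
The figure 64 means second inversion — the fifth is in the bass.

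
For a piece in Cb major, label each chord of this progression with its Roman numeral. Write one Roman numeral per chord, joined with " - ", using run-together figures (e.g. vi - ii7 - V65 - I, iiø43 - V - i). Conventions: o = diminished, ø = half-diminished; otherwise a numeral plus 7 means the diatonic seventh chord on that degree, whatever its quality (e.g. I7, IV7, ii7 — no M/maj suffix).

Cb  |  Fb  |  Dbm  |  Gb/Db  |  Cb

Cb: root Cb is the tonic; major triad there is I.
Fb: root Fb is the subdominant; major triad there is IV.
Dbm: minor triad on Db = scale degree 2 → ii.
Gb/Db has root Gb, degree 5 in Cb major, so V64.
Cb: root Cb is the tonic; major triad there is I.

I - IV - ii - V64 - I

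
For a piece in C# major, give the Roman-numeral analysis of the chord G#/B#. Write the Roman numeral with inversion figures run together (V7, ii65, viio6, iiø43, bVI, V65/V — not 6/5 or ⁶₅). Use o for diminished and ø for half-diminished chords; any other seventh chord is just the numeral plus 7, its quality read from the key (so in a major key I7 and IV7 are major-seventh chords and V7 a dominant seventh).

V6

Stacked in thirds the chord is G#-B#-D#: a major triad on G#.
G# is scale degree 5 in C# major, and a major triad on that degree is written V.
With B# in the bass the chord is in first inversion, so the figured bass is 6.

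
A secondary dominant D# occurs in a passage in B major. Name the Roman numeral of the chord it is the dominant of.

The chord is a major triad on D#.
A dominant resolves down a perfect fifth: D# → G#. In B major, G# is scale degree 6, i.e. vi.

vi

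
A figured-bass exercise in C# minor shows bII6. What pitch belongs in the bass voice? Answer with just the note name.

bII in C# minor has root D; the chord is D-F#-A.
The figure 6 means first inversion — the third is in the bass.

F#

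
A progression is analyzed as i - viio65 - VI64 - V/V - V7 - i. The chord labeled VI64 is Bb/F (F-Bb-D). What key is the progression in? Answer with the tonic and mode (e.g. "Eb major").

The anchor chord is a major triad on Bb, labeled VI64.
If Bb is scale degree 6 and the mode makes that degree carry a major triad, the tonic is D and the mode is minor.

D minor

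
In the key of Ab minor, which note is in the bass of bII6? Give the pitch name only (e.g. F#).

bII in Ab minor has root Bbb; the chord is Bbb-Db-Fb.
The figure 6 means first inversion — the third is in the bass.

Db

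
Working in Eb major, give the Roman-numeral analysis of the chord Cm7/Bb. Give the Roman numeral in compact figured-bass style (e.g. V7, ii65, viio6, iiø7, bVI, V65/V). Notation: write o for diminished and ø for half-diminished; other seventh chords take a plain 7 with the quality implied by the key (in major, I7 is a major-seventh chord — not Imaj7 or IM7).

Stacked in thirds the chord is C-Eb-G-Bb: a minor seventh chord on C.
C is scale degree 6 in Eb major, and a minor seventh chord on that degree is written vi7.
With Bb in the bass the chord is in third inversion, so the figured bass is 42.

vi42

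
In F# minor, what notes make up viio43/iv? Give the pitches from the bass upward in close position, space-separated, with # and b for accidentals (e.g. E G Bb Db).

E G A# C#

The slash marks an applied leading-tone chord: viio of iv. In F# minor, iv is B, so the leading tone to it is A#, a half step below.
Building a fully diminished seventh chord on A# gives A#-C#-E-G.
With the 43 figure the chord is in second inversion; from the bass E upward in close position it reads E-G-A#-C#.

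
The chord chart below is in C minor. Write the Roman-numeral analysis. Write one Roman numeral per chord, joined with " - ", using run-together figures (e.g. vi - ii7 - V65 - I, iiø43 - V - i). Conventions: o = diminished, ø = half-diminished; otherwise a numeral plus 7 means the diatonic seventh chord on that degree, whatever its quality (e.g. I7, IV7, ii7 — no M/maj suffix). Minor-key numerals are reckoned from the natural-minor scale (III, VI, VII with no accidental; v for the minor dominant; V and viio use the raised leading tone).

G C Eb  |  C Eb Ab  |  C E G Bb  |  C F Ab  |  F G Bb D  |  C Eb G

i64 - VI6 - V7/iv - iv64 - v42 - i

G-C-Eb: root C is the tonic; minor triad there is i64.
C-Eb-Ab: major triad on Ab = scale degree 6 → VI6.
C-E-G-Bb: a dominant seventh chord on C, the applied dominant of iv → V7/iv.
C-F-Ab: minor triad on F = scale degree 4 → iv64.
F-G-Bb-D: root G is the dominant; minor seventh chord there is v42.
C-Eb-G has root C, degree 1 in C minor, so i.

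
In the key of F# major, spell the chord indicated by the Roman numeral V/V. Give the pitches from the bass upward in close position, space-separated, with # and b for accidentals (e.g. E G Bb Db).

G# B# D#

V/V is a secondary dominant — the dominant triad of V. V in F# major is C#, so the applied chord's root is G#, a perfect fifth above.
Building a major triad on G# gives G#-B#-D#.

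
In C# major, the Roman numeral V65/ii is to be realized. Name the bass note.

The applied chord V65/ii is rooted on A#: A#-C##-E#-G#.
The figure 65 means first inversion — the third is in the bass.

C##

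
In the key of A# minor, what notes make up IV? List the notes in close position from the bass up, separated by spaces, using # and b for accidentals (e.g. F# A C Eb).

D# F## A#

Scale degree 4 in A# minor is D#; here the chord built on it is altered to a major triad. IV is the major subdominant, borrowed from the parallel major.
So the chord is D#-F##-A#.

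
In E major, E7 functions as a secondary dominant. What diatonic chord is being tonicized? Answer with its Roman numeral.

IV

The chord is a dominant seventh chord on E.
A dominant resolves down a perfect fifth: E → A. In E major, A is scale degree 4, i.e. IV.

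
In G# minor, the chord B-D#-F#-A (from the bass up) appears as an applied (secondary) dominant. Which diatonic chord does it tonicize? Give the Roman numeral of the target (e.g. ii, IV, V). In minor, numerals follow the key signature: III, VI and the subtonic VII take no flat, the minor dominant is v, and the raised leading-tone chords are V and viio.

VI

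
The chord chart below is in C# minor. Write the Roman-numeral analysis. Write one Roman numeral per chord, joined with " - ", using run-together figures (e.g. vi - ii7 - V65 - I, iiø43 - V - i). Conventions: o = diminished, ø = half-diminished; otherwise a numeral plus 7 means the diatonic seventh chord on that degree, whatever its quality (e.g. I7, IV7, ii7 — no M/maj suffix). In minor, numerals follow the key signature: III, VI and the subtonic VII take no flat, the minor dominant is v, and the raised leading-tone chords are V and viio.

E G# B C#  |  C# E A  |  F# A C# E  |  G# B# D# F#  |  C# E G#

E-G#-B-C#: root C# is the tonic; minor seventh chord there is i65.
C#-E-A has root A, degree 6 in C# minor, so VI6.
F#-A-C#-E has root F#, degree 4 in C# minor, so iv7.
G#-B#-D#-F# has root G#, degree 5 in C# minor, so V7.
C#-E-G# has root C#, degree 1 in C# minor, so i.

i65 - VI6 - iv7 - V7 - i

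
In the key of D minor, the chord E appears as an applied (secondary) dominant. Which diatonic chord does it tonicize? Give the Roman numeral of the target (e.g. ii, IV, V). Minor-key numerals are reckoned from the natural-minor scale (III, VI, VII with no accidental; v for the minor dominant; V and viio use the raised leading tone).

The chord is a major triad on E.
A dominant resolves down a perfect fifth: E → A. In D minor, A is scale degree 5, i.e. V.

V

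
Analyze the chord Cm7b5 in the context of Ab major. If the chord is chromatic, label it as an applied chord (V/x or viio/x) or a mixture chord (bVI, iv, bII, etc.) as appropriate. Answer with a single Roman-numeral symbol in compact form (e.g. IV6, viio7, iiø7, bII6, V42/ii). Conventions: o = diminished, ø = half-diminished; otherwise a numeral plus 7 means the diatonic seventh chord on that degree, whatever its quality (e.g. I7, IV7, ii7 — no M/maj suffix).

viiø7/IV

The pitches C-Eb-Gb-Bb form a half-diminished seventh chord rooted on C.
C sits a half step below Db (IV in Ab major); a diminished chord there is the applied leading-tone chord of IV.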